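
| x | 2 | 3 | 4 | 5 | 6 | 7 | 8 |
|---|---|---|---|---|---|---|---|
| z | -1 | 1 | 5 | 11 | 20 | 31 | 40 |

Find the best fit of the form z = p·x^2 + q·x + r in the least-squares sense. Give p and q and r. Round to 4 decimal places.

p = 0.9048, q = -1.9762, r = -1.0714

The normal equations are: 8771·p + 1295·q + 203·r = 5159;  1295·p + 203·q + 35·r = 733;  203·p + 35·q + 7·r = 107.
Row-reducing yields p = 19/21, q = -83/42, r = -15/14.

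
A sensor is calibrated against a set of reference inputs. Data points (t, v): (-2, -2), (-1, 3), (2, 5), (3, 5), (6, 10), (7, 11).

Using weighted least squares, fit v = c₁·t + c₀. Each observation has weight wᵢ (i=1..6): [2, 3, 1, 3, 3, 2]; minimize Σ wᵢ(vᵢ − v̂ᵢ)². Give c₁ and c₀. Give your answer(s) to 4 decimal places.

c₁ = 1.2224, c₀ = 2.3566

MᵀWM·[c₁, c₀]ᵀ = MᵀWv reads: 248·c₁ + 36·c₀ = 388;  36·c₁ + 14·c₀ = 77.
Determinant 248·14 − 36² = 2176.
c₁ = (388·14 − 36·77)/2176 = 665/544; c₀ = (248·77 − 36·388)/2176 = 641/272.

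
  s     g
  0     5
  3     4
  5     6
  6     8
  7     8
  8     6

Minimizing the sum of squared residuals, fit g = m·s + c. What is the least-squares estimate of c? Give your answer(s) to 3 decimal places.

From the data, Σs·s = 183, Σs = 29, Σ1 = 6.
Moment sums: Σs·g = 194, Σg = 37.
Normal equations: [[183, 29]; [29, 6]]·[m, c]ᵀ = [194, 37]ᵀ.
Δ = 183·6 − 29² = 257.
m = (194·6 − 29·37)/257 = 91/257; c = (183·37 − 29·194)/257 = 1145/257.

c = 4.455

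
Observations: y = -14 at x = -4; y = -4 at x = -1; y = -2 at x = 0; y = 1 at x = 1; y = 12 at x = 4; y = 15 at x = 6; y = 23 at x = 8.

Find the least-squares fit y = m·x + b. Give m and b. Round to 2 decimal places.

m = 3.03, b = -1.63

From the data, Σx·x = 134, Σx = 14, Σ1 = 7.
For Mᵀy: Σx·y = 383, Σy = 31.
Determinant 134·7 − 14² = 742.
m = (383·7 − 14·31)/742 = 321/106; b = (134·31 − 14·383)/742 = -604/371.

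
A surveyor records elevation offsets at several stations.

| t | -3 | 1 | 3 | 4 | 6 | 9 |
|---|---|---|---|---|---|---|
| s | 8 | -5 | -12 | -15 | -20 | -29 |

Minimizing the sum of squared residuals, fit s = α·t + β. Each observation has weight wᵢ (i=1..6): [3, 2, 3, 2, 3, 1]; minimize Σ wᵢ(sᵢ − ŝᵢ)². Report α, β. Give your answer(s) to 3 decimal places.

Forming XᵀWX = [[277, 37]; [37, 14]] and XᵀWs = [-931, -141]ᵀ gives XᵀWX·[α, β]ᵀ = XᵀWs.
Eliminating β: 14·(row 1) − 37·(row 2) gives 2509·α = 14·(-931) − 37·(-141) = -7817, so α = -7817/2509.
Then β = ((-141) − 37·(-7817/2509))/14 = -4610/2509.

α = -3.116, β = -1.837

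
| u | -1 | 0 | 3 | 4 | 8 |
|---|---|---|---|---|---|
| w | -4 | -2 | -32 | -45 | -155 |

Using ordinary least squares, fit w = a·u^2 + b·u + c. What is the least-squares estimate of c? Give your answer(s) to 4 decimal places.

c = -3.6289

Entries of AᵀA: Σu^2·u^2 = 4434, Σu^2·u = 602, Σu^2 = 90, Σu·u = 90, Σu = 14, Σ1 = 5.
And Σu^2·w = -10932, Σu·w = -1512, Σw = -238.
So AᵀA·[a, b, c]ᵀ = Aᵀw: [[4434, 602, 90]; [602, 90, 14]; [90, 14, 5]]·[a, b, c]ᵀ = [-10932, -1512, -238]ᵀ.
Solving the 3×3 system (Gaussian elimination) gives a = -26099/12782, b = -4707/1826, c = -23192/6391.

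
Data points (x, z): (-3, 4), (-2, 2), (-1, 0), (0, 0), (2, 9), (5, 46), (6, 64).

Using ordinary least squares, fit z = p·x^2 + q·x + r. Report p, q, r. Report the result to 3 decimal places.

p = 1.378, q = 2.342, r = -0.033

Compute the Gram sums: Σx^2·x^2 = 2035, Σx^2·x = 313, Σx^2 = 79, Σx·x = 79, Σx = 7, Σ1 = 7.
For Mᵀz: Σx^2·z = 3534, Σx·z = 616, Σz = 125.
Normal equations: [[2035, 313, 79]; [313, 79, 7]; [79, 7, 7]]·[p, q, r]ᵀ = [3534, 616, 125]ᵀ.
Solving the 3×3 system (Gaussian elimination) gives p = 14771/10722, q = 75337/32166, r = -524/16083.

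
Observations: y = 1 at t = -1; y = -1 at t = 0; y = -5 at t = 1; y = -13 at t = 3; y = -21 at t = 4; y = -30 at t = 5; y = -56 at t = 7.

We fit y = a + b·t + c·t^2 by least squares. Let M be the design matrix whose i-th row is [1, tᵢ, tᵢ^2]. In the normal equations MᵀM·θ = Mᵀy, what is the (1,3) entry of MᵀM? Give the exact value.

Row 1 ↔ basis 1, column 3 ↔ basis t^2, so (MᵀM)_{1,3} = Σᵢ t^2 = (1)·(1) + (1)·(0) + (1)·(1) + (1)·(9) + (1)·(16) + (1)·(25) + (1)·(49) = 101.

101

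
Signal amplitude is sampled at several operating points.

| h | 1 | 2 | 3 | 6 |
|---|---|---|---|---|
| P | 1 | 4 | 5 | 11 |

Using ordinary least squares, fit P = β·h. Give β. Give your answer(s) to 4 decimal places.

Entries of MᵀM: Σh·h = 50.
Moment sums: Σh·P = 90.
MᵀM·[β]ᵀ = MᵀP becomes [[50]]·[β]ᵀ = [90]ᵀ.
β = 90/50 = 1.8.

β = 1.8000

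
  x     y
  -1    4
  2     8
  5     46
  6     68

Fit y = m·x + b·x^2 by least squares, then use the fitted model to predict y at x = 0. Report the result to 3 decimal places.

Entries of MᵀM: Σx·x = 66, Σx·x^2 = 348, Σx^2·x^2 = 1938.
Moment sums: Σx·y = 650, Σx^2·y = 3634.
MᵀM·[m, b]ᵀ = Mᵀy becomes [[66, 348]; [348, 1938]]·[m, b]ᵀ = [650, 3634]ᵀ.
Δ = 66·1938 − 348² = 6804.
m = (650·1938 − 348·3634)/6804 = -137/189; b = (66·3634 − 348·650)/6804 = 379/189.
At x = 0: ŷ = (-137/189)·(0) + (379/189)·(0) = 0.

ŷ = 0.000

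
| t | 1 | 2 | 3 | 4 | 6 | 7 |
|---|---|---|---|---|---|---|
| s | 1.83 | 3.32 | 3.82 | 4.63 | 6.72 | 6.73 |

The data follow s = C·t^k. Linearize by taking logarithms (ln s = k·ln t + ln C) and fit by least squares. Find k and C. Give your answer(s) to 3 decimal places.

Taking logs, ln s = k·ln t + ln C, so regress ln s on ln t.
Σln t = 6.9157, Σ(ln t)² = 10.6062, Σln s = 8.4888, Σln t·ln s = 11.5522.
Equations: 10.6062·k + 6.9157·ln C = 11.5522;  6.9157·k + 6·ln C = 8.4888.
Slope k = (n·Σln t·ln s − Σln t·Σln s)/(n·Σ(ln t)² − (Σln t)²) = (6·11.5522 − 6.9157·8.4888)/15.8099 = 0.67094; ln C = (Σln s − k·Σln t)/n = 0.64145, so C = exp(0.64145) = 1.89923.

k = 0.671, C = 1.899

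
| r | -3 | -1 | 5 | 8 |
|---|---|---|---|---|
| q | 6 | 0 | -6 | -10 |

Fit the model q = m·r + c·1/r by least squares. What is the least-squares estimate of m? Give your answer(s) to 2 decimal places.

m = -1.32

Normal-equation sums: Σr·r = 99, Σr·1/r = 4, Σ1/r·1/r = 16801/14400.
For Mᵀq: Σr·q = -128, Σ1/r·q = -89/20.
Normal equations: [[99, 4]; [4, 16801/14400]]·[m, c]ᵀ = [-128, -89/20]ᵀ.
Eliminating c: (16801/14400)·(row 1) − 4·(row 2) gives (159211/1600)·m = (16801/14400)·(-128) − 4·(-89/20) = -29597/225, so m = -1894208/1432899.
Then c = ((-89/20) − 4·(-1894208/1432899))/(16801/14400) = 114320/159211.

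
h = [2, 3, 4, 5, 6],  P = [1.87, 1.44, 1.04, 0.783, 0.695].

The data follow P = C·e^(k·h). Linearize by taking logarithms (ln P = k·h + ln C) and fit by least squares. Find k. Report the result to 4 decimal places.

Let Y = ln P. Fitting Y = k·h + ln C by least squares:
Sums: Σh = 20.0000, Σ(h)² = 90.0000, Σln P = 0.4213, Σh·ln P = -0.9035.
Normal system: [[90.0000, 20.0000]; [20.0000, 5]]·[k, ln C]ᵀ = [-0.9035, 0.4213]ᵀ.
Δ = 90.0000·5 − (20.0000)² = 50.0000; k = (-0.9035·5 − 20.0000·0.4213)/50.0000 = -0.25888, ln C = (90.0000·0.4213 − 20.0000·-0.9035)/50.0000 = 1.11980.

k = -0.2589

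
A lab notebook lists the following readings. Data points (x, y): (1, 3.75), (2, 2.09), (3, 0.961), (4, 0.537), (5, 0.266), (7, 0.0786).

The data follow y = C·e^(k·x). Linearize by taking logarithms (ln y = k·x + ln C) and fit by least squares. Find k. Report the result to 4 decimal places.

k = -0.6505

Linearized form: ln y = k·x + ln C. From the 6 transformed points,
XᵀX = [[104.0000, 22.0000]; [22.0000, 6]], rhs = [-24.2353, -2.4703]ᵀ  (here Σx = 22.0000, Σ(x)² = 104.0000, Σln y = -2.4703, Σx·ln y = -24.2353).
Slope k = (n·Σx·ln y − Σx·Σln y)/(n·Σ(x)² − (Σx)²) = (6·-24.2353 − 22.0000·-2.4703)/140.0000 = -0.65047; ln C = (Σln y − k·Σx)/n = 1.97335.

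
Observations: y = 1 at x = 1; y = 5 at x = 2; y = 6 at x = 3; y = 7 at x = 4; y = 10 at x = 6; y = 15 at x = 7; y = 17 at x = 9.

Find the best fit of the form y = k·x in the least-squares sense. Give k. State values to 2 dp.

k = 1.91

The normal system AᵀA·[k]ᵀ = Aᵀy is [[196]]·[k]ᵀ = [375]ᵀ.
Hence k = 375 / 196 ≈ 1.91327.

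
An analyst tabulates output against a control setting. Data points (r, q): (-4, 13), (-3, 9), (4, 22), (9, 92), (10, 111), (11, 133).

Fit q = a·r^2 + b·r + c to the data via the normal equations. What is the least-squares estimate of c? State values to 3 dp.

The normal system XᵀX·[a, b, c]ᵀ = Xᵀq is [[31795, 3033, 343]; [3033, 343, 27]; [343, 27, 6]]·[a, b, c]ᵀ = [35286, 3410, 380]ᵀ.
Solving the 3×3 system (Gaussian elimination) gives a = 5851/5960, b = 6397/5960, c = 7099/2980.

c = 2.382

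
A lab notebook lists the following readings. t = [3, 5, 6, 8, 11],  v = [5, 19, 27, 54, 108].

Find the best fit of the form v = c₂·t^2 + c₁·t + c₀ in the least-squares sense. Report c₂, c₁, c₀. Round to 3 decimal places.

c₂ = 1.051, c₁ = -1.851, c₀ = 1.203

From the data, Σt^2·t^2 = 20739, Σt^2·t = 2211, Σt^2 = 255, Σt·t = 255, Σt = 33, Σ1 = 5.
For Mᵀv: Σt^2·v = 18016, Σt·v = 1892, Σv = 213.
So MᵀM·[c₂, c₁, c₀]ᵀ = Mᵀv: [[20739, 2211, 255]; [2211, 255, 33]; [255, 33, 5]]·[c₂, c₁, c₀]ᵀ = [18016, 1892, 213]ᵀ.
Inverting the 3×3 Gram matrix, [c₂, c₁, c₀]ᵀ = [2605/2478, -1529/826, 71/59]ᵀ.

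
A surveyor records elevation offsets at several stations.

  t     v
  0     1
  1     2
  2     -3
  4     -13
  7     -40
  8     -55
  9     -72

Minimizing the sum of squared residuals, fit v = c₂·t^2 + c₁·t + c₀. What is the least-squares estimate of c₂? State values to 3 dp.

c₂ = -0.945

Entries of MᵀM: Σt^2·t^2 = 13331, Σt^2·t = 1657, Σt^2 = 215, Σt·t = 215, Σt = 31, Σ1 = 7.
Right-hand side: Σt^2·v = -11530, Σt·v = -1424, Σv = -180.
MᵀM·[c₂, c₁, c₀]ᵀ = Mᵀv becomes [[13331, 1657, 215]; [1657, 215, 31]; [215, 31, 7]]·[c₂, c₁, c₀]ᵀ = [-11530, -1424, -180]ᵀ.
Solving the 3×3 system (Gaussian elimination) gives c₂ = -14322/15163, c₁ = 7591/15163, c₀ = 16367/15163.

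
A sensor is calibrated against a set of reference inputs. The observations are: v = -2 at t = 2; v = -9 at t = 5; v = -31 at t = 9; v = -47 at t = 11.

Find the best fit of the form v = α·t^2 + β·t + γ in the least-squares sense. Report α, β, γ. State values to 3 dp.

α = -0.439, β = 0.702, γ = -1.613

Normal-equation sums: Σt^2·t^2 = 21843, Σt^2·t = 2193, Σt^2 = 231, Σt·t = 231, Σt = 27, Σ1 = 4.
Moment sums: Σt^2·v = -8431, Σt·v = -845, Σv = -89.
Normal equations: [[21843, 2193, 231]; [2193, 231, 27]; [231, 27, 4]]·[α, β, γ]ᵀ = [-8431, -845, -89]ᵀ.
Inverting the 3×3 Gram matrix, [α, β, γ]ᵀ = [-29/66, 3011/4290, -1153/715]ᵀ.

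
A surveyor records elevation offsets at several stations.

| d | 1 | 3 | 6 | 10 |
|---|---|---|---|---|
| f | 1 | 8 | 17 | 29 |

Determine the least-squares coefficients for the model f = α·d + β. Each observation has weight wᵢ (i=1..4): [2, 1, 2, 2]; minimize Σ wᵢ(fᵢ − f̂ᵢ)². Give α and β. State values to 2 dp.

Entries of XᵀWX: Σwᵢ·d·d = 283, Σwᵢ·d = 37, Σwᵢ·1 = 7.
Moment sums: Σwᵢ·d·f = 810, Σwᵢ·f = 102.
XᵀWX·[α, β]ᵀ = XᵀWf becomes [[283, 37]; [37, 7]]·[α, β]ᵀ = [810, 102]ᵀ.
Determinant 283·7 − 37² = 612.
α = (810·7 − 37·102)/612 = 158/51; β = (283·102 − 37·810)/612 = -92/51.

α = 3.10, β = -1.80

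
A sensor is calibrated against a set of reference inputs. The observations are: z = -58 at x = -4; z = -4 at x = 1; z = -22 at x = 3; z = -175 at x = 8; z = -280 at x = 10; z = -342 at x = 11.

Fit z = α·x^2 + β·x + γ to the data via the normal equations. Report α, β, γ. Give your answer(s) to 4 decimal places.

The normal equations are: 29075·α + 2807·β + 311·γ = -81712;  2807·α + 311·β + 29·γ = -7800;  311·α + 29·β + 6·γ = -881.
Inverting the 3×3 Gram matrix, [α, β, γ]ᵀ = [-4620121/1539408, 3345607/1539408, -455095/256568]ᵀ.

α = -3.0012, β = 2.1733, γ = -1.7738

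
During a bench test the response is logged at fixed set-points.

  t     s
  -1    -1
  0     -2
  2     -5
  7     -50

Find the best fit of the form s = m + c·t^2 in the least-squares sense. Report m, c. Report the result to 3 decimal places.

Sums needed: Σ1 = 4, Σt^2 = 54, Σt^2·t^2 = 2418.
For Xᵀs: Σs = -58, Σt^2·s = -2471.
Normal equations: [[4, 54]; [54, 2418]]·[m, c]ᵀ = [-58, -2471]ᵀ.
Determinant 4·2418 − 54² = 6756.
m = ((-58)·2418 − 54·(-2471))/6756 = -1135/1126; c = (4·(-2471) − 54·(-58))/6756 = -1688/1689.

m = -1.008, c = -0.999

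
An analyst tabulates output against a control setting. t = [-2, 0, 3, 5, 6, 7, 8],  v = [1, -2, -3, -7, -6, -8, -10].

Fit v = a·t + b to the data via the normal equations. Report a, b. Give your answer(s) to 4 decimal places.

a = -1.0017, b = -1.1362

Normal-equation sums: Σt·t = 187, Σt = 27, Σ1 = 7.
Right-hand side: Σt·v = -218, Σv = -35.
AᵀA·[a, b]ᵀ = Aᵀv becomes [[187, 27]; [27, 7]]·[a, b]ᵀ = [-218, -35]ᵀ.
Eliminating b: 7·(row 1) − 27·(row 2) gives 580·a = 7·(-218) − 27·(-35) = -581, so a = -581/580.
Then b = ((-35) − 27·(-581/580))/7 = -659/580.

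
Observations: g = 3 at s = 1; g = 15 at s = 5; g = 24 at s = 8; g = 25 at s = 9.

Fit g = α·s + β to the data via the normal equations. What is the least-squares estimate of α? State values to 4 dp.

α = 2.8323

The normal equations are: 171·α + 23·β = 495;  23·α + 4·β = 67.
(Σs·s = 171, Σs = 23, Σ1 = 4, Σs·g = 495, Σg = 67.)
det = 171·4 − 23² = 155.
α = (495·4 − 23·67)/155 = 439/155; β = (171·67 − 23·495)/155 = 72/155.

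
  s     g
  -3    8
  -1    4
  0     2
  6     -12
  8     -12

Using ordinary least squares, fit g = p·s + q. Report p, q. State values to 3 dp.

p = -1.956, q = 1.911

Sums needed: Σs·s = 110, Σs = 10, Σ1 = 5.
Right-hand side: Σs·g = -196, Σg = -10.
Eliminating q: 5·(row 1) − 10·(row 2) gives 450·p = 5·(-196) − 10·(-10) = -880, so p = -88/45.
Then q = ((-10) − 10·(-88/45))/5 = 86/45.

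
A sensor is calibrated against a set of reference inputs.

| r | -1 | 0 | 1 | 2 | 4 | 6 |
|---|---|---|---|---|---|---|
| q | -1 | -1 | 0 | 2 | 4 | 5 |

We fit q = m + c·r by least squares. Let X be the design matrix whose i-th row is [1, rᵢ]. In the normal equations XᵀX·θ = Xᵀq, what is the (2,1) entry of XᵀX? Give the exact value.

Row 2 ↔ basis r, column 1 ↔ basis 1, so (XᵀX)_{2,1} = Σᵢ r = (-1)·(1) + (0)·(1) + (1)·(1) + (2)·(1) + (4)·(1) + (6)·(1) = 12.

12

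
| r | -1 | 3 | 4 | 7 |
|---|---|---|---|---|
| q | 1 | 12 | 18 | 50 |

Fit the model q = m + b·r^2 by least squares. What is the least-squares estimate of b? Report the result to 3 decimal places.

b = 0.997

Compute the Gram sums: Σ1 = 4, Σr^2 = 75, Σr^2·r^2 = 2739.
Right-hand side: Σq = 81, Σr^2·q = 2847.
Eliminating b: 2739·(row 1) − 75·(row 2) gives 5331·m = 2739·81 − 75·2847 = 8334, so m = 2778/1777.
Then b = (2847 − 75·(2778/1777))/2739 = 1771/1777.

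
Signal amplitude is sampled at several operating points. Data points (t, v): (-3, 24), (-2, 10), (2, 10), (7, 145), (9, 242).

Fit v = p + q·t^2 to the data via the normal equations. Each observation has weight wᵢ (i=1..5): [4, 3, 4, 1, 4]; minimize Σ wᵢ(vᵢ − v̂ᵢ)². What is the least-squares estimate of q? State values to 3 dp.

The normal system AᵀWA·[p, q]ᵀ = AᵀWv is [[16, 437]; [437, 29081]]·[p, q]ᵀ = [1279, 86657]ᵀ.
det = 16·29081 − 437² = 274327.
p = (1279·29081 − 437·86657)/274327 = -674510/274327; q = (16·86657 − 437·1279)/274327 = 827589/274327.

q = 3.017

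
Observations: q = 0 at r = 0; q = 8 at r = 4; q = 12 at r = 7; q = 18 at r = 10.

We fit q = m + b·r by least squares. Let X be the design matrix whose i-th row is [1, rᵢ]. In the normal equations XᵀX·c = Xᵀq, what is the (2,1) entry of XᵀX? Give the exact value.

Row 2 ↔ basis r, column 1 ↔ basis 1, so (XᵀX)_{2,1} = Σᵢ r = (0)·(1) + (4)·(1) + (7)·(1) + (10)·(1) = 21.

21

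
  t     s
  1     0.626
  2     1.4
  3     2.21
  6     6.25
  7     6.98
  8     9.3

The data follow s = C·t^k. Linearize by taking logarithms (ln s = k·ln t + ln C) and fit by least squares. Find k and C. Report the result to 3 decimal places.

k = 1.295, C = 0.588

With ln sᵢ as the transformed response and ln tᵢ as the regressor:
Sums: Σln t = 7.6089, Σ(ln t)² = 13.0084, Σln s = 6.6667, Σln t·ln s = 12.8061.
Normal system: [[13.0084, 7.6089]; [7.6089, 6]]·[k, ln C]ᵀ = [12.8061, 6.6667]ᵀ.
Slope k = (n·Σln t·ln s − Σln t·Σln s)/(n·Σ(ln t)² − (Σln t)²) = (6·12.8061 − 7.6089·6.6667)/20.1558 = 1.29545; ln C = (Σln s − k·Σln t)/n = -0.53170, so C = exp(-0.53170) = 0.58761.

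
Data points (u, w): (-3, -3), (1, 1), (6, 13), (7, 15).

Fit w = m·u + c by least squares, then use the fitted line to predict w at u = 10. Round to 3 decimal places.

Compute the Gram sums: Σu·u = 95, Σu = 11, Σ1 = 4.
And Σu·w = 193, Σw = 26.
So XᵀX·[m, c]ᵀ = Xᵀw: [[95, 11]; [11, 4]]·[m, c]ᵀ = [193, 26]ᵀ.
Δ = 95·4 − 11² = 259.
m = (193·4 − 11·26)/259 = 486/259; c = (95·26 − 11·193)/259 = 347/259.
At u = 10: ŵ = (486/259)·(10) + (347/259)·(1) = 5207/259.

ŵ = 20.104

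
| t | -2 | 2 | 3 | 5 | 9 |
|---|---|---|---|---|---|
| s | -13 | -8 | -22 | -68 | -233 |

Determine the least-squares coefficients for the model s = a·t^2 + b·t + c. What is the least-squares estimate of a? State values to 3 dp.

Compute the Gram sums: Σt^2·t^2 = 7299, Σt^2·t = 881, Σt^2 = 123, Σt·t = 123, Σt = 17, Σ1 = 5.
And Σt^2·s = -20855, Σt·s = -2493, Σs = -344.
Normal equations: [[7299, 881, 123]; [881, 123, 17]; [123, 17, 5]]·[a, b, c]ᵀ = [-20855, -2493, -344]ᵀ.
Row-reducing yields a = -122205/40268, b = 50089/40268, c = 32751/20134.

a = -3.035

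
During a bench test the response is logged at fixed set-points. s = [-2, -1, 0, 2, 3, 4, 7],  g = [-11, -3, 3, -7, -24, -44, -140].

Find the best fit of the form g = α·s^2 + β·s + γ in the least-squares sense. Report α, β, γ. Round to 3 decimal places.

Entries of AᵀA: Σs^2·s^2 = 2771, Σs^2·s = 433, Σs^2 = 83, Σs·s = 83, Σs = 13, Σ1 = 7.
Moment sums: Σs^2·g = -7855, Σs·g = -1217, Σg = -226.
Row-reducing yields α = -47993/15988, β = 10809/15988, γ = 2343/1142.

α = -3.002, β = 0.676, γ = 2.052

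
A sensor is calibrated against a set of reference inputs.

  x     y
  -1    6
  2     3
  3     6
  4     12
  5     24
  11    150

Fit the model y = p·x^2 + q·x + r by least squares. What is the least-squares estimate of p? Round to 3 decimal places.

Normal-equation sums: Σx^2·x^2 = 15620, Σx^2·x = 1554, Σx^2 = 176, Σx·x = 176, Σx = 24, Σ1 = 6.
Right-hand side: Σx^2·y = 19014, Σx·y = 1836, Σy = 201.
AᵀA·[p, q, r]ᵀ = Aᵀy becomes [[15620, 1554, 176]; [1554, 176, 24]; [176, 24, 6]]·[p, q, r]ᵀ = [19014, 1836, 201]ᵀ.
Solving the 3×3 system (Gaussian elimination) gives p = 25836/17113, q = -268749/85565, r = 304287/171130.

p = 1.510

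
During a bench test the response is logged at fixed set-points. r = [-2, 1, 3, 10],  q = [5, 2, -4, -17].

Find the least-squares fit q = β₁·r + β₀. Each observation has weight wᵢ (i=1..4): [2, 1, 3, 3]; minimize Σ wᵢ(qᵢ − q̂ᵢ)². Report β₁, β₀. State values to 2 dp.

β₁ = -1.88, β₀ = 1.83

Entries of AᵀWA: Σwᵢ·r·r = 336, Σwᵢ·r = 36, Σwᵢ·1 = 9.
Right-hand side: Σwᵢ·r·q = -564, Σwᵢ·q = -51.
So AᵀWA·[β₁, β₀]ᵀ = AᵀWq: [[336, 36]; [36, 9]]·[β₁, β₀]ᵀ = [-564, -51]ᵀ.
Eliminating β₀: 9·(row 1) − 36·(row 2) gives 1728·β₁ = 9·(-564) − 36·(-51) = -3240, so β₁ = -15/8.
Then β₀ = ((-51) − 36·(-15/8))/9 = 11/6.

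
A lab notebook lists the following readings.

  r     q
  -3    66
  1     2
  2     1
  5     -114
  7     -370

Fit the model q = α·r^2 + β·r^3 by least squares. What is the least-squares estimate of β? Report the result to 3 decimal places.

β = -1.493

MᵀM·[α, β]ᵀ = Mᵀq reads: 3124·α + 19722·β = -20380;  19722·α + 134068·β = -142932.
(Σr^2·r^2 = 3124, Σr^2·r^3 = 19722, Σr^3·r^3 = 134068, Σr^2·q = -20380, Σr^3·q = -142932.)
Δ = 3124·134068 − 19722² = 29871148.
α = ((-20380)·134068 − 19722·(-142932))/29871148 = 21649766/7467787; β = (3124·(-142932) − 19722·(-20380))/29871148 = -11146302/7467787.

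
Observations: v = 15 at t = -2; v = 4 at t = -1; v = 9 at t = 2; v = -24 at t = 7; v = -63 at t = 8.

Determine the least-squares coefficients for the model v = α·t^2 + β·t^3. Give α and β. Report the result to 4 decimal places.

α = 2.9640, β = -0.4935

Normal-equation sums: Σt^2·t^2 = 6530, Σt^2·t^3 = 49574, Σt^3·t^3 = 379922.
And Σt^2·v = -5108, Σt^3·v = -40540.
Eliminating β: 379922·(row 1) − 49574·(row 2) gives 23309184·α = 379922·(-5108) − 49574·(-40540) = 69088384, so α = 539753/182103.
Then β = ((-40540) − 49574·(539753/182103))/379922 = -89861/182103.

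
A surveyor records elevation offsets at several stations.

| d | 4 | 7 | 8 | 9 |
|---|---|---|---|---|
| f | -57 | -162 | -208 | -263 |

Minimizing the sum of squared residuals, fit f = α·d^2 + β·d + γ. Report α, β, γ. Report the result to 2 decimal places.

The normal system XᵀX·[α, β, γ]ᵀ = Xᵀf is [[13314, 1648, 210]; [1648, 210, 28]; [210, 28, 4]]·[α, β, γ]ᵀ = [-43465, -5393, -690]ᵀ.
Inverting the 3×3 Gram matrix, [α, β, γ]ᵀ = [-573/181, 13/362, -2371/362]ᵀ.

α = -3.17, β = 0.04, γ = -6.55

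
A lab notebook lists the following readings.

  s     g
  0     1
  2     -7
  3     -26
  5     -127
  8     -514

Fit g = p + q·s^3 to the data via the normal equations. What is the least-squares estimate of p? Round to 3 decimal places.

p = 0.589

With design matrix A, AᵀA = [[5, 672]; [672, 278562]] and Aᵀg = [-673, -279801]ᵀ.
Δ = 5·278562 − 672² = 941226.
p = ((-673)·278562 − 672·(-279801))/941226 = 92341/156871; q = (5·(-279801) − 672·(-673))/941226 = -315583/313742.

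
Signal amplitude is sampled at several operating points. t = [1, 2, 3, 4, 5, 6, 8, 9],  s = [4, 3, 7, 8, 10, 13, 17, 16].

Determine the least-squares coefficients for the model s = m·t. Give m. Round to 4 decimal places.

AᵀA·[m]ᵀ = Aᵀs reads: 236·m = 471.
(Σt·t = 236, Σt·s = 471.)
m = 471/236 = 1.99576.

m = 1.9958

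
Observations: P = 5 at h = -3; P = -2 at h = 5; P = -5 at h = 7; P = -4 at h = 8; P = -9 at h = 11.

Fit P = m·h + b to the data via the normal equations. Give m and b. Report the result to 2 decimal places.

m = -0.96, b = 2.39

MᵀM·[m, b]ᵀ = MᵀP reads: 268·m + 28·b = -191;  28·m + 5·b = -15.
Determinant 268·5 − 28² = 556.
m = ((-191)·5 − 28·(-15))/556 = -535/556; b = (268·(-15) − 28·(-191))/556 = 332/139.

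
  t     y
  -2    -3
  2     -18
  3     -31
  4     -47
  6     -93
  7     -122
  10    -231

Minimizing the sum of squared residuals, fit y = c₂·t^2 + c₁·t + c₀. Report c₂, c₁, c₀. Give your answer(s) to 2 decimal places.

c₂ = -1.93, c₁ = -3.56, c₀ = -2.60

Normal-equation sums: Σt^2·t^2 = 14066, Σt^2·t = 1650, Σt^2 = 218, Σt·t = 218, Σt = 30, Σ1 = 7.
For Xᵀy: Σt^2·y = -33541, Σt·y = -4033, Σy = -545.
Normal equations: [[14066, 1650, 218]; [1650, 218, 30]; [218, 30, 7]]·[c₂, c₁, c₀]ᵀ = [-33541, -4033, -545]ᵀ.
Inverting the 3×3 Gram matrix, [c₂, c₁, c₀]ᵀ = [-116766/60599, -431243/121198, -157546/60599]ᵀ.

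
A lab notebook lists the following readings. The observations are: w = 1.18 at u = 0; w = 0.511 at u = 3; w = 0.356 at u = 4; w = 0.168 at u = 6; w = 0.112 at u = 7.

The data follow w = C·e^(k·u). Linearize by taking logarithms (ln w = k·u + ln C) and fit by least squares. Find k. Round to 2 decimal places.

k = -0.34

Taking logs, ln w = k·u + ln C, so regress ln w on u.
XᵀX = [[110.0000, 20.0000]; [20.0000, 5]], rhs = [-32.1730, -5.5117]ᵀ  (here Σu = 20.0000, Σ(u)² = 110.0000, Σln w = -5.5117, Σu·ln w = -32.1730).
Δ = 110.0000·5 − (20.0000)² = 150.0000; k = (-32.1730·5 − 20.0000·-5.5117)/150.0000 = -0.33753, ln C = (110.0000·-5.5117 − 20.0000·-32.1730)/150.0000 = 0.24779.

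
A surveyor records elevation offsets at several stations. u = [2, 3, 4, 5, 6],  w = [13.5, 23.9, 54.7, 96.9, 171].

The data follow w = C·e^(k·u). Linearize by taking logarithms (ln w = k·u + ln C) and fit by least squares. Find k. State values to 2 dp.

k = 0.65

With ln wᵢ as the transformed response and uᵢ as the regressor:
Σu = 20.0000, Σ(u)² = 90.0000, Σln w = 19.4938, Σu·ln w = 84.4528.
Equations: 90.0000·k + 20.0000·ln C = 84.4528;  20.0000·k + 5·ln C = 19.4938.
Δ = 90.0000·5 − (20.0000)² = 50.0000; k = (84.4528·5 − 20.0000·19.4938)/50.0000 = 0.64777, ln C = (90.0000·19.4938 − 20.0000·84.4528)/50.0000 = 1.30766.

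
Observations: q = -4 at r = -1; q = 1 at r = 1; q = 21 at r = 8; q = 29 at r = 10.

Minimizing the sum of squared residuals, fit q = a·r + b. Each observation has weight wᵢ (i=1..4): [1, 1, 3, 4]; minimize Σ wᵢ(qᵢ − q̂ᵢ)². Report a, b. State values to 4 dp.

a = 3.0056, b = -1.8176

Entries of AᵀWA: Σwᵢ·r·r = 594, Σwᵢ·r = 64, Σwᵢ·1 = 9.
For AᵀWq: Σwᵢ·r·q = 1669, Σwᵢ·q = 176.
AᵀWA·[a, b]ᵀ = AᵀWq becomes [[594, 64]; [64, 9]]·[a, b]ᵀ = [1669, 176]ᵀ.
det = 594·9 − 64² = 1250.
a = (1669·9 − 64·176)/1250 = 3757/1250; b = (594·176 − 64·1669)/1250 = -1136/625.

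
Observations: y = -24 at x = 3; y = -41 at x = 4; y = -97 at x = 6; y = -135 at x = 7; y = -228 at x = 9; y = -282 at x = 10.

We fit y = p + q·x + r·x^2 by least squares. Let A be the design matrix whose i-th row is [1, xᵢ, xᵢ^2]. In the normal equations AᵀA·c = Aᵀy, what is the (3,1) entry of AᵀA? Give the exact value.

291

Row 3 ↔ basis x^2, column 1 ↔ basis 1, so (AᵀA)_{3,1} = Σᵢ x^2 = (9)·(1) + (16)·(1) + (36)·(1) + (49)·(1) + (81)·(1) + (100)·(1) = 291.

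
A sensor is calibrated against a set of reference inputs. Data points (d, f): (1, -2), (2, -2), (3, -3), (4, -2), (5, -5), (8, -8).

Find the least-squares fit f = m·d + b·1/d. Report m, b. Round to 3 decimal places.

The normal system XᵀX·[m, b]ᵀ = Xᵀf is [[119, 6]; [6, 21301/14400]]·[m, b]ᵀ = [-112, -13/2]ᵀ.
det = 119·(21301/14400) − 6² = 2016419/14400.
m = ((-112)·(21301/14400) − 6·(-13/2))/(2016419/14400) = -1824112/2016419; b = (119·(-13/2) − 6·(-112))/(2016419/14400) = -1461600/2016419.

m = -0.905, b = -0.725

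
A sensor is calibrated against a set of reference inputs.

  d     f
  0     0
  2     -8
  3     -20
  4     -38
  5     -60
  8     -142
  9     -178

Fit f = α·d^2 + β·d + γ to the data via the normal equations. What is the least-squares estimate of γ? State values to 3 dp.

γ = 1.293

From the data, Σd^2·d^2 = 11635, Σd^2·d = 1465, Σd^2 = 199, Σd·d = 199, Σd = 31, Σ1 = 7.
Right-hand side: Σd^2·f = -25826, Σd·f = -3266, Σf = -446.
Row-reducing yields α = -1250/609, β = -2746/1827, γ = 2362/1827.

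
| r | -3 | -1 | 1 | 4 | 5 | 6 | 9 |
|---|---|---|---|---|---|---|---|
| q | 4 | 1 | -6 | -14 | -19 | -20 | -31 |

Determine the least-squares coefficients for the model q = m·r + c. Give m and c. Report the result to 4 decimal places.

With design matrix A, AᵀA = [[169, 21]; [21, 7]] and Aᵀq = [-569, -85]ᵀ.
Eliminating c: 7·(row 1) − 21·(row 2) gives 742·m = 7·(-569) − 21·(-85) = -2198, so m = -157/53.
Then c = ((-85) − 21·(-157/53))/7 = -1208/371.

m = -2.9623, c = -3.2561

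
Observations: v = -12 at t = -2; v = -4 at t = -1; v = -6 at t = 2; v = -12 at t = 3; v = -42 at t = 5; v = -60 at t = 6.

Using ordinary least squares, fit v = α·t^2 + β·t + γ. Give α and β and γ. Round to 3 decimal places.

α = -1.937, β = 1.651, γ = -0.744

Compute the Gram sums: Σt^2·t^2 = 2035, Σt^2·t = 367, Σt^2 = 79, Σt·t = 79, Σt = 13, Σ1 = 6.
For Mᵀv: Σt^2·v = -3394, Σt·v = -590, Σv = -136.
Solving the 3×3 system (Gaussian elimination) gives α = -3550/1833, β = 322/195, γ = -2274/3055.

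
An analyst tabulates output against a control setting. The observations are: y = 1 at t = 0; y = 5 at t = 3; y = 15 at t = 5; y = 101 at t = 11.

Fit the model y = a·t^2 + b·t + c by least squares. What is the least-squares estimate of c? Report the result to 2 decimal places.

c = 1.32

Sums needed: Σt^2·t^2 = 15347, Σt^2·t = 1483, Σt^2 = 155, Σt·t = 155, Σt = 19, Σ1 = 4.
And Σt^2·y = 12641, Σt·y = 1201, Σy = 122.
MᵀM·[a, b, c]ᵀ = Mᵀy becomes [[15347, 1483, 155]; [1483, 155, 19]; [155, 19, 4]]·[a, b, c]ᵀ = [12641, 1201, 122]ᵀ.
Solving the 3×3 system (Gaussian elimination) gives a = 2683/2621, b = -5785/2621, c = 3453/2621.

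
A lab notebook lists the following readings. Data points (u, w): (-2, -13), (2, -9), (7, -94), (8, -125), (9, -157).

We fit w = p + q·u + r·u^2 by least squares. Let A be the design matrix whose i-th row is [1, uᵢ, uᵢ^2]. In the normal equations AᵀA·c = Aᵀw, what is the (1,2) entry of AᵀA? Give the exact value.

Row 1 ↔ basis 1, column 2 ↔ basis u, so (AᵀA)_{1,2} = Σᵢ u = (1)·(-2) + (1)·(2) + (1)·(7) + (1)·(8) + (1)·(9) = 24.

24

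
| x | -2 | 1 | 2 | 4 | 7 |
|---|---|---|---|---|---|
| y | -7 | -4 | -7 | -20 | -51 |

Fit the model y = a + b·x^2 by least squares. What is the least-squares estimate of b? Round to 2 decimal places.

b = -0.98

Compute the Gram sums: Σ1 = 5, Σx^2 = 74, Σx^2·x^2 = 2690.
For Aᵀy: Σy = -89, Σx^2·y = -2879.
Eliminating b: 2690·(row 1) − 74·(row 2) gives 7974·a = 2690·(-89) − 74·(-2879) = -26364, so a = -4394/1329.
Then b = ((-2879) − 74·(-4394/1329))/2690 = -2603/2658.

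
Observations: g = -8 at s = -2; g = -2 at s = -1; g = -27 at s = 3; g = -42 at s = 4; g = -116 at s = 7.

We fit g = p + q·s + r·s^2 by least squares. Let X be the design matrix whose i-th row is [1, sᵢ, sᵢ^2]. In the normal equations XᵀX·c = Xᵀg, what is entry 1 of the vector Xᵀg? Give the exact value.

Entry 1 ↔ basis 1, so (Xᵀg)_{1} = Σᵢ gᵢ = (1)·(-8) + (1)·(-2) + (1)·(-27) + (1)·(-42) + (1)·(-116) = -195.

-195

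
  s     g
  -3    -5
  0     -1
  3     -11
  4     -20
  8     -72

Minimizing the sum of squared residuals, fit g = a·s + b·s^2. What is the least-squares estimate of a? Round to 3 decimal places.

Compute the Gram sums: Σs·s = 98, Σs·s^2 = 576, Σs^2·s^2 = 4514.
And Σs·g = -674, Σs^2·g = -5072.
So XᵀX·[a, b]ᵀ = Xᵀg: [[98, 576]; [576, 4514]]·[a, b]ᵀ = [-674, -5072]ᵀ.
Δ = 98·4514 − 576² = 110596.
a = ((-674)·4514 − 576·(-5072))/110596 = -30241/27649; b = (98·(-5072) − 576·(-674))/110596 = -27208/27649.

a = -1.094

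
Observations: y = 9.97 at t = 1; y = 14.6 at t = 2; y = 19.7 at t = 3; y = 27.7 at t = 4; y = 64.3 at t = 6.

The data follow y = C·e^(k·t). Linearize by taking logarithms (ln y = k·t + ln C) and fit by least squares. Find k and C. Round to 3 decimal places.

Let Y = ln y. Fitting Y = k·t + ln C by least squares:
Σt = 16.0000, Σ(t)² = 66.0000, Σln y = 15.4462, Σt·ln y = 54.8706.
Equations: 66.0000·k + 16.0000·ln C = 54.8706;  16.0000·k + 5·ln C = 15.4462.
Δ = 66.0000·5 − (16.0000)² = 74.0000; k = (54.8706·5 − 16.0000·15.4462)/74.0000 = 0.36775, ln C = (66.0000·15.4462 − 16.0000·54.8706)/74.0000 = 1.91245, so C = exp(1.91245) = 6.76962.

k = 0.368, C = 6.770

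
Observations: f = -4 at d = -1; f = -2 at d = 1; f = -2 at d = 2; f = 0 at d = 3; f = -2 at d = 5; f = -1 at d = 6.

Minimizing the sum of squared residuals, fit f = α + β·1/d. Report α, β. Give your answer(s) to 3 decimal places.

Setting ∂/∂α … = 0 gives: 6·α + (6/5)·β = -11;  (6/5)·α + (1093/450)·β = 13/30.
Determinant 6·(1093/450) − (6/5)² = 197/15.
α = ((-11)·(1093/450) − (6/5)·(13/30))/(197/15) = -12257/5910; β = (6·(13/30) − (6/5)·(-11))/(197/15) = 237/197.

α = -2.074, β = 1.203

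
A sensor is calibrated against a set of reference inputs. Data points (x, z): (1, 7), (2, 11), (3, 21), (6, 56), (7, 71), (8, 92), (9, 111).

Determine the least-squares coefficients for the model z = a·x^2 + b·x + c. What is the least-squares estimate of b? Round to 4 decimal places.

Setting ∂/∂a … = 0 gives: 14452·a + 1836·b + 244·c = 20614;  1836·a + 244·b + 36·c = 2660;  244·a + 36·b + 7·c = 369.
(Σx^2·x^2 = 14452, Σx^2·x = 1836, Σx^2 = 244, Σx·x = 244, Σx = 36, Σ1 = 7, Σx^2·z = 20614, Σx·z = 2660, Σz = 369.)
Solving the 3×3 system (Gaussian elimination) gives a = 11591/10752, b = 8269/3584, c = 4397/1344.

b = 2.3072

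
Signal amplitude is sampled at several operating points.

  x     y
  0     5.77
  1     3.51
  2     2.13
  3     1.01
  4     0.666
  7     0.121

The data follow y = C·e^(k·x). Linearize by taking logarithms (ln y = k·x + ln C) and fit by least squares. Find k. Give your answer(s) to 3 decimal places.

With ln yᵢ as the transformed response and xᵢ as the regressor:
Σx = 17.0000, Σ(x)² = 79.0000, Σln y = 1.2559, Σx·ln y = -13.6119.
Equations: 79.0000·k + 17.0000·ln C = -13.6119;  17.0000·k + 6·ln C = 1.2559.
Δ = 79.0000·6 − (17.0000)² = 185.0000; k = (-13.6119·6 − 17.0000·1.2559)/185.0000 = -0.55688, ln C = (79.0000·1.2559 − 17.0000·-13.6119)/185.0000 = 1.78714.

k = -0.557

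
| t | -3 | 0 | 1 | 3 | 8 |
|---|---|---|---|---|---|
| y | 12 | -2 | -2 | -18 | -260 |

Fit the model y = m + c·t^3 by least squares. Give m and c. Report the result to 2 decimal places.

Compute the Gram sums: Σ1 = 5, Σt^3 = 513, Σt^3·t^3 = 263603.
And Σy = -270, Σt^3·y = -133932.
So XᵀX·[m, c]ᵀ = Xᵀy: [[5, 513]; [513, 263603]]·[m, c]ᵀ = [-270, -133932]ᵀ.
Determinant 5·263603 − 513² = 1054846.
m = ((-270)·263603 − 513·(-133932))/1054846 = -1232847/527423; c = (5·(-133932) − 513·(-270))/1054846 = -265575/527423.

m = -2.34, c = -0.50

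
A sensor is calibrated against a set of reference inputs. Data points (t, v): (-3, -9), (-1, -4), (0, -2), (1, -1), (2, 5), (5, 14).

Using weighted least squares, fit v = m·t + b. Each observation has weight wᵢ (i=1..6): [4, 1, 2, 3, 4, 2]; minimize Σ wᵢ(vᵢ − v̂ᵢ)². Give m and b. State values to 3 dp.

m = 2.828, b = -1.352

Setting ∂/∂m … = 0 gives: 106·m + 8·b = 289;  8·m + 16·b = 1.
Δ = 106·16 − 8² = 1632.
m = (289·16 − 8·1)/1632 = 577/204; b = (106·1 − 8·289)/1632 = -1103/816.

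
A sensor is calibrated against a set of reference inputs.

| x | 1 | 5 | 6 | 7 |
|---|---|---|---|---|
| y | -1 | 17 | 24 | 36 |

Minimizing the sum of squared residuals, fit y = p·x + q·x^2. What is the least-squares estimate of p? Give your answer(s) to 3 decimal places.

Normal-equation sums: Σx·x = 111, Σx·x^2 = 685, Σx^2·x^2 = 4323.
Moment sums: Σx·y = 480, Σx^2·y = 3052.
So MᵀM·[p, q]ᵀ = Mᵀy: [[111, 685]; [685, 4323]]·[p, q]ᵀ = [480, 3052]ᵀ.
Δ = 111·4323 − 685² = 10628.
p = (480·4323 − 685·3052)/10628 = -3895/2657; q = (111·3052 − 685·480)/10628 = 2493/2657.

p = -1.466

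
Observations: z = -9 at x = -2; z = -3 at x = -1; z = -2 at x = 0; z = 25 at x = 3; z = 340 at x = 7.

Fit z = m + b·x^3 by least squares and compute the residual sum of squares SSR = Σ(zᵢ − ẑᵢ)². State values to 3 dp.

The normal equations are: 5·m + 361·b = 351;  361·m + 118443·b = 117370.
Δ = 5·118443 − 361² = 461894.
m = (351·118443 − 361·117370)/461894 = -797077/461894; b = (5·117370 − 361·351)/461894 = 460139/461894.
Residuals: 321143/461894, -64233/230947, -126711/461894, -39663/230947, 6680/230947; SSR = 307783/461894.

SSR = 0.666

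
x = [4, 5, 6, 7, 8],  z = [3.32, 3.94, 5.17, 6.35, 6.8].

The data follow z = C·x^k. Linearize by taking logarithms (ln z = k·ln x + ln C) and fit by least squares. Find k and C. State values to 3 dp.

Taking logs, ln z = k·ln x + ln C, so regress ln z on ln x.
Σln x = 8.8128, Σ(ln x)² = 15.8331, Σln z = 7.9794, Σln x·ln z = 14.3970.
Equations: 15.8331·k + 8.8128·ln C = 14.3970;  8.8128·k + 5·ln C = 7.9794.
Slope k = (n·Σln x·ln z − Σln x·Σln z)/(n·Σ(ln x)² − (Σln x)²) = (5·14.3970 − 8.8128·7.9794)/1.4995 = 1.10965; ln C = (Σln z − k·Σln x)/n = -0.35995, so C = exp(-0.35995) = 0.69771.

k = 1.110, C = 0.698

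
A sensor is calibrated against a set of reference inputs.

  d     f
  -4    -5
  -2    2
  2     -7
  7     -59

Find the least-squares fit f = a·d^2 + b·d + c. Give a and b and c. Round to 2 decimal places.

a = -0.92, b = -2.17, c = 1.13

Normal-equation sums: Σd^2·d^2 = 2689, Σd^2·d = 279, Σd^2 = 73, Σd·d = 73, Σd = 3, Σ1 = 4.
And Σd^2·f = -2991, Σd·f = -411, Σf = -69.
Normal equations: [[2689, 279, 73]; [279, 73, 3]; [73, 3, 4]]·[a, b, c]ᵀ = [-2991, -411, -69]ᵀ.
Row-reducing yields a = -27973/30468, b = -22015/10156, c = 8617/7617.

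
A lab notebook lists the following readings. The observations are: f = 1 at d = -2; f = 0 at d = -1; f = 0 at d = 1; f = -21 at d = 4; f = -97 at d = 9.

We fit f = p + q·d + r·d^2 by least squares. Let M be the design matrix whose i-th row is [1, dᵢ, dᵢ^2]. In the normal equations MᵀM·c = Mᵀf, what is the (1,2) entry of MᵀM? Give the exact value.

11

Row 1 ↔ basis 1, column 2 ↔ basis d, so (MᵀM)_{1,2} = Σᵢ d = (1)·(-2) + (1)·(-1) + (1)·(1) + (1)·(4) + (1)·(9) = 11.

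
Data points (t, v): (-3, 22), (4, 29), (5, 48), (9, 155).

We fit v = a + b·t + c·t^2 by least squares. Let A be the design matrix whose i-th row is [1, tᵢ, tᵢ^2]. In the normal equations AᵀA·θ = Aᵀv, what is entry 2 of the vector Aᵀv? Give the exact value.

Entry 2 ↔ basis t, so (Aᵀv)_{2} = Σᵢ (t)·vᵢ = (-3)·(22) + (4)·(29) + (5)·(48) + (9)·(155) = 1685.

1685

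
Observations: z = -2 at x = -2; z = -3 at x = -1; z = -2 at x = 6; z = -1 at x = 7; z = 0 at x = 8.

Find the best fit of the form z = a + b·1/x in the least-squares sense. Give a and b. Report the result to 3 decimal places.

AᵀA·[a, b]ᵀ = Aᵀz reads: 5·a + (-179/168)·b = -8;  (-179/168)·a + (37081/28224)·b = 74/21.
(Σ1 = 5, Σ1/x = -179/168, Σ1/x·1/x = 37081/28224, Σz = -8, Σ1/x·z = 74/21.)
Eliminating b: (37081/28224)·(row 1) − (-179/168)·(row 2) gives (38341/7056)·a = (37081/28224)·(-8) − (-179/168)·(74/21) = -1135/168, so a = -47670/38341.
Then b = ((74/21) − (-179/168)·(-47670/38341))/(37081/28224) = 64176/38341.

a = -1.243, b = 1.674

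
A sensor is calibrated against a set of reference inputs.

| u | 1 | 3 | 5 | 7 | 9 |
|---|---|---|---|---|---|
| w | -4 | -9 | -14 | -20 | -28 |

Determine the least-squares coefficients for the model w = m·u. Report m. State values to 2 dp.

m = -2.99

Entries of AᵀA: Σu·u = 165.
Right-hand side: Σu·w = -493.
m = (-493)/165 = -2.98788.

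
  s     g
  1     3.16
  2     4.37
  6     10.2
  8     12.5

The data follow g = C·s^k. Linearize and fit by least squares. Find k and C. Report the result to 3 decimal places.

k = 0.680, C = 2.983

Linearized form: ln g = k·ln s + ln C. From the 4 transformed points,
Σln s = 4.5643, Σ(ln s)² = 8.0149, Σln g = 7.4735, Σln s·ln g = 10.4355.
Normal system: [[8.0149, 4.5643]; [4.5643, 4]]·[k, ln C]ᵀ = [10.4355, 7.4735]ᵀ.
Δ = 8.0149·4 − (4.5643)² = 11.2265; k = (10.4355·4 − 4.5643·7.4735)/11.2265 = 0.67969, ln C = (8.0149·7.4735 − 4.5643·10.4355)/11.2265 = 1.09277, so C = exp(1.09277) = 2.98254.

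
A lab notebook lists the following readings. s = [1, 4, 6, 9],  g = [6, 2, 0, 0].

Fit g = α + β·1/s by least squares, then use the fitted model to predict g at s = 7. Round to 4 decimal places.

Forming AᵀA = [[4, 55/36]; [55/36, 1429/1296]] and Aᵀg = [8, 13/2]ᵀ gives AᵀA·[α, β]ᵀ = Aᵀg.
Eliminating β: (1429/1296)·(row 1) − (55/36)·(row 2) gives (299/144)·α = (1429/1296)·8 − (55/36)·(13/2) = -719/648, so α = -1438/2691.
Then β = ((13/2) − (55/36)·(-1438/2691))/(1429/1296) = 1984/299.
At s = 7: ĝ = (-1438/2691)·(1) + (1984/299)·(1/7) = 7790/18837.

ĝ = 0.4135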